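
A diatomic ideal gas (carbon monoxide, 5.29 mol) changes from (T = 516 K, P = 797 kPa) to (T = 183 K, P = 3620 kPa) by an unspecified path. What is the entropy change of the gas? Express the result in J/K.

ΔS = nC_p ln(T₂/T₁) − nR ln(P₂/P₁), with C_p = 7R/2 = 29.1 J mol⁻¹ K⁻¹ for a diatomic ideal gas.
ΔS = 5.29 × [29.1 × ln(183/516) − 8.314 × ln(3620/797)] = -226 J/K.

ΔS = -226 J/K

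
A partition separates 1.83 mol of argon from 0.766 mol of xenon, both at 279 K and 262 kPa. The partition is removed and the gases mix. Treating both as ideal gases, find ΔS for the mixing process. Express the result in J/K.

Mole fractions: x_A = 1.83/2.6 = 0.705, x_B = 0.295.
ΔS_mix = −R(n_A ln x_A + n_B ln x_B) = −8.314 × (1.83 ln 0.705 + 0.766 ln 0.295) = 13.1 J/K.

ΔS_mix = 13.1 J/K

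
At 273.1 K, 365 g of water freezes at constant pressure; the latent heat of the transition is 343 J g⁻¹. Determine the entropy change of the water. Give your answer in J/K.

Heat released by the substance: Q = −mL = −365 × 343 = −125195 J.
At constant T, ΔS = Q_rev/T = −125195 / 273.1 = -458 J/K.

ΔS = -458 J/K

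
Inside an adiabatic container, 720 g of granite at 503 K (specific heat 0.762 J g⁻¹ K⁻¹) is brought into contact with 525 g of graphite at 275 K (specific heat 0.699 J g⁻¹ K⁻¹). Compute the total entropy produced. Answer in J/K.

ΔS_total = 38 J/K

Energy balance: T_f = (m₁c₁T₁ + m₂c₂T₂)/(m₁c₁ + m₂c₂) = 411.62 K.
ΔS₁ = m₁c₁ ln(T_f/T₁) = 548.64 × ln(411.62/503) = -110 J/K.
ΔS₂ = m₂c₂ ln(T_f/T₂) = 366.975 × ln(411.62/275) = 148 J/K.
ΔS_total = -110 + 148 = 38 J/K.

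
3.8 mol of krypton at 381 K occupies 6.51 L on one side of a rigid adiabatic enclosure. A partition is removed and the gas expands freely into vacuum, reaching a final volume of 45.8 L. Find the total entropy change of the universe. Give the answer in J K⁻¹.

ΔS_universe = 61.6 J/K

For an ideal gas in free expansion Q = 0 and W = 0, so T is unchanged.
Entropy is a state function; using a reversible isothermal path, ΔS_gas = nR ln(V₂/V₁) = 3.8 × 8.314 × ln(45.8/6.51) = 61.6 J/K.
The insulated surroundings exchange no heat, so ΔS_surr = 0 and ΔS_universe = ΔS_gas.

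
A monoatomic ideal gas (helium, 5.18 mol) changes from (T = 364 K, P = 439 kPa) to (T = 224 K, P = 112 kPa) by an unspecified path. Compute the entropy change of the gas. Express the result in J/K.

ΔS = 6.56 J/K

ΔS = nC_p ln(T₂/T₁) − nR ln(P₂/P₁), with C_p = 5R/2 = 20.79 J mol⁻¹ K⁻¹ for a monoatomic ideal gas.
ΔS = 5.18 × [20.79 × ln(224/364) − 8.314 × ln(112/439)] = 6.56 J/K.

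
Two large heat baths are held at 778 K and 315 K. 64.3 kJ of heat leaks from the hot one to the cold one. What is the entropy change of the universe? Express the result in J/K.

ΔS_hot = −Q/T_H = −64300/778 = -82.65 J/K and ΔS_cold = +Q/T_C = 64300/315 = 204.1 J/K.
ΔS_total = -82.65 + 204.1 = 121 J/K, positive as the second law requires.

ΔS_total = 121 J/K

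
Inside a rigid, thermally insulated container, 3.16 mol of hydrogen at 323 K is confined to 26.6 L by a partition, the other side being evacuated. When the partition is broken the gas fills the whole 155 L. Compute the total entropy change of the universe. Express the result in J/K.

For an ideal gas in free expansion Q = 0 and W = 0, so T is unchanged.
Entropy is a state function; using a reversible isothermal path, ΔS_gas = nR ln(V₂/V₁) = 3.16 × 8.314 × ln(155/26.6) = 46.3 J/K.
The insulated surroundings exchange no heat, so ΔS_surr = 0 and ΔS_universe = ΔS_gas.

ΔS_universe = 46.3 J/K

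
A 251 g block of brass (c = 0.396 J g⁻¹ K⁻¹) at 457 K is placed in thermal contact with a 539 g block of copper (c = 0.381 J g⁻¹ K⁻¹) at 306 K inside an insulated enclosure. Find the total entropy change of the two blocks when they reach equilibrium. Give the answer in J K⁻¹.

ΔS_total = 5.61 J/K

Energy balance: T_f = (m₁c₁T₁ + m₂c₂T₂)/(m₁c₁ + m₂c₂) = 355.25 K.
ΔS₁ = m₁c₁ ln(T_f/T₁) = 99.396 × ln(355.25/457) = -25.034 J/K.
ΔS₂ = m₂c₂ ln(T_f/T₂) = 205.359 × ln(355.25/306) = 30.646 J/K.
ΔS_total = -25.034 + 30.646 = 5.61 J/K.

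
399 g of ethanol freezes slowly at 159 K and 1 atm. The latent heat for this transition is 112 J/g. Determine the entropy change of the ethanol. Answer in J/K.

ΔS = -281 J/K

Heat released by the substance: Q = −mL = −399 × 112 = −44688 J.
At constant T, ΔS = Q_rev/T = −44688 / 159 = -281 J/K.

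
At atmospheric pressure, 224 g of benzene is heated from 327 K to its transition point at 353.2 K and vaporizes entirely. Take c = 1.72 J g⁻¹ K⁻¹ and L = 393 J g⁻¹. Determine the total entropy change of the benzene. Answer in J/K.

ΔS = 279 J/K

Warming step: ΔS₁ = m c ln(T_tr/T_i) = 224 × 1.72 × ln(353.2/327) = 29.7 J/K.
Phase change: ΔS₂ = +mL/T_tr = 224 × 393 / 353.2 = 249.2 J/K.
ΔS_total = (29.7) + (249.2) = 279 J/K.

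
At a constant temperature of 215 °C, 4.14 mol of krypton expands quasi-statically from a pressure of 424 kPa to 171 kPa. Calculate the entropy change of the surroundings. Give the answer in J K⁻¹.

For an isothermal ideal gas ΔS_gas = nR ln(P₁/P₂) = 4.14 × 8.314 × ln(424/171) = 31.3 J/K.
The process is reversible, so ΔS_surr = −ΔS_gas = -31.3 J/K and ΔS_universe = 0.

ΔS_surr = -31.3 J/K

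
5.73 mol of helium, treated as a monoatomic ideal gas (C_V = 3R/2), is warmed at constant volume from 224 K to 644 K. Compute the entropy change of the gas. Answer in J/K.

ΔS = 75.5 J/K

At constant volume, ΔS = nC_V ln(T₂/T₁) with C_V = 3R/2 = 12.47 J mol⁻¹ K⁻¹.
ΔS = 5.73 × 12.47 × ln(644/224) = 75.5 J/K.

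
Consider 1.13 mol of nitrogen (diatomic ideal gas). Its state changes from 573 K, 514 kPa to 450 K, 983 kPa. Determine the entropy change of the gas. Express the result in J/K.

ΔS = -14 J/K

ΔS = nC_p ln(T₂/T₁) − nR ln(P₂/P₁), with C_p = 7R/2 = 29.1 J mol⁻¹ K⁻¹ for a diatomic ideal gas.
ΔS = 1.13 × [29.1 × ln(450/573) − 8.314 × ln(983/514)] = -14 J/K.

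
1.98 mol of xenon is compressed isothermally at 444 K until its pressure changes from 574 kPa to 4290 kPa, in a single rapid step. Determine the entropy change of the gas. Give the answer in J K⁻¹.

ΔS_gas = -33.1 J/K

Entropy is a state function, so ΔS_gas depends only on the end states.
For an isothermal ideal gas ΔS_gas = nR ln(P₁/P₂) = 1.98 × 8.314 × ln(574/4290) = -33.1 J/K.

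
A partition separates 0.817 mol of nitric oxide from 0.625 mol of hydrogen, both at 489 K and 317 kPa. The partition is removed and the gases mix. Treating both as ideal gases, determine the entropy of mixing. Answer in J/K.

Mole fractions: x_A = 0.817/1.44 = 0.567, x_B = 0.433.
ΔS_mix = −R(n_A ln x_A + n_B ln x_B) = −8.314 × (0.817 ln 0.567 + 0.625 ln 0.433) = 8.2 J/K.

ΔS_mix = 8.2 J/K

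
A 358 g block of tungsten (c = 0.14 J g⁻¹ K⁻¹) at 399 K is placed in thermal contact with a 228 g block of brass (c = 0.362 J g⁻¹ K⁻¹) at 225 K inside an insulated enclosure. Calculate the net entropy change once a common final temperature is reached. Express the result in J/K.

Energy balance: T_f = (m₁c₁T₁ + m₂c₂T₂)/(m₁c₁ + m₂c₂) = 290.74 K.
ΔS₁ = m₁c₁ ln(T_f/T₁) = 50.12 × ln(290.74/399) = -15.864 J/K.
ΔS₂ = m₂c₂ ln(T_f/T₂) = 82.536 × ln(290.74/225) = 21.157 J/K.
ΔS_total = -15.864 + 21.157 = 5.29 J/K.

ΔS_total = 5.29 J/K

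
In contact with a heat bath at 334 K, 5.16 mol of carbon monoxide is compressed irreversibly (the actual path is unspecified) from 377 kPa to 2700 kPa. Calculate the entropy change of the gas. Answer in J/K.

ΔS_gas = -84.5 J/K

Entropy is a state function, so ΔS_gas depends only on the end states.
For an isothermal ideal gas ΔS_gas = nR ln(P₁/P₂) = 5.16 × 8.314 × ln(377/2700) = -84.5 J/K.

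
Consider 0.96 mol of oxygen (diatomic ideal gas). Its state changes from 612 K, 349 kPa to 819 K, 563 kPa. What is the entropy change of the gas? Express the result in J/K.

ΔS = nC_p ln(T₂/T₁) − nR ln(P₂/P₁), with C_p = 7R/2 = 29.1 J mol⁻¹ K⁻¹ for a diatomic ideal gas.
ΔS = 0.96 × [29.1 × ln(819/612) − 8.314 × ln(563/349)] = 4.32 J/K.

ΔS = 4.32 J/K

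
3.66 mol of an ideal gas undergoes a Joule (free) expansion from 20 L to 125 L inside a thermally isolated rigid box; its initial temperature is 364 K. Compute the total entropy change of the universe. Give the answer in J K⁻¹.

ΔS_universe = 55.8 J/K

No heat is exchanged and no work is done, so the ideal-gas temperature stays constant.
Entropy is a state function; using a reversible isothermal path, ΔS_gas = nR ln(V₂/V₁) = 3.66 × 8.314 × ln(125/20) = 55.8 J/K.
The insulated surroundings exchange no heat, so ΔS_surr = 0 and ΔS_universe = ΔS_gas.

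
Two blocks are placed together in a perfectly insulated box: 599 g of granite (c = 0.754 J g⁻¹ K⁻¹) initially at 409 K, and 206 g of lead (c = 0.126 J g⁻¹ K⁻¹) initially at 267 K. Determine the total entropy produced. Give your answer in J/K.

ΔS_total = 1.97 J/K

Energy balance: T_f = (m₁c₁T₁ + m₂c₂T₂)/(m₁c₁ + m₂c₂) = 401.28 K.
ΔS₁ = m₁c₁ ln(T_f/T₁) = 451.646 × ln(401.28/409) = -8.603 J/K.
ΔS₂ = m₂c₂ ln(T_f/T₂) = 25.956 × ln(401.28/267) = 10.57 J/K.
ΔS_total = -8.603 + 10.57 = 1.97 J/K.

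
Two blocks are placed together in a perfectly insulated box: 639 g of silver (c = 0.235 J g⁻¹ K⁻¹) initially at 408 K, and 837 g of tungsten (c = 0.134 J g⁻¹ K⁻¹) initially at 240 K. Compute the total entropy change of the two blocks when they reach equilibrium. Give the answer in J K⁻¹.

ΔS_total = 8.72 J/K

Energy balance: T_f = (m₁c₁T₁ + m₂c₂T₂)/(m₁c₁ + m₂c₂) = 336.17 K.
ΔS₁ = m₁c₁ ln(T_f/T₁) = 150.165 × ln(336.17/408) = -29.079 J/K.
ΔS₂ = m₂c₂ ln(T_f/T₂) = 112.158 × ln(336.17/240) = 37.795 J/K.
ΔS_total = -29.079 + 37.795 = 8.72 J/K.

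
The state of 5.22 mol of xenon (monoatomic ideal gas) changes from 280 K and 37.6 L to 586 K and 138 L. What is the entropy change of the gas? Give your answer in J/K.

ΔS = 105 J/K

Entropy is a state function: ΔS = nC_V ln(T₂/T₁) + nR ln(V₂/V₁), with C_V = 3R/2 = 12.47 J mol⁻¹ K⁻¹ for a monoatomic ideal gas.
ΔS = 5.22 × [12.47 × ln(586/280) + 8.314 × ln(138/37.6)] = 105 J/K.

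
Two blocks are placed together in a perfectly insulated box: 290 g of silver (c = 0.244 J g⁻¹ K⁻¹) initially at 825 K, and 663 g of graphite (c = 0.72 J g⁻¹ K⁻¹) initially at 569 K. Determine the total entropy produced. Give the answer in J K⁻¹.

Energy balance: T_f = (m₁c₁T₁ + m₂c₂T₂)/(m₁c₁ + m₂c₂) = 602.05 K.
ΔS₁ = m₁c₁ ln(T_f/T₁) = 70.76 × ln(602.05/825) = -22.29 J/K.
ΔS₂ = m₂c₂ ln(T_f/T₂) = 477.36 × ln(602.05/569) = 26.95 J/K.
ΔS_total = -22.29 + 26.95 = 4.66 J/K.

ΔS_total = 4.66 J/K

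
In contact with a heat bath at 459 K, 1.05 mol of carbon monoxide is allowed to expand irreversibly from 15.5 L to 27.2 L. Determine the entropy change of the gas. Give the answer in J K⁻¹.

Entropy is a state function, so ΔS_gas depends only on the end states.
For an isothermal ideal gas ΔS_gas = nR ln(V₂/V₁) = 1.05 × 8.314 × ln(27.2/15.5) = 4.91 J/K.

ΔS_gas = 4.91 J/K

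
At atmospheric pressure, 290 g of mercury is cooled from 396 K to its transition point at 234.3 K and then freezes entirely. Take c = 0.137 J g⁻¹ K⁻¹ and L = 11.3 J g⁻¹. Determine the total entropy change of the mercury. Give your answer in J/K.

ΔS = -34.8 J/K

Cooling step: ΔS₁ = m c ln(T_tr/T_i) = 290 × 0.137 × ln(234.3/396) = -20.85 J/K.
Phase change: ΔS₂ = −mL/T_tr = −290 × 11.3 / 234.3 = -13.99 J/K.
ΔS_total = (-20.85) + (-13.99) = -34.8 J/K.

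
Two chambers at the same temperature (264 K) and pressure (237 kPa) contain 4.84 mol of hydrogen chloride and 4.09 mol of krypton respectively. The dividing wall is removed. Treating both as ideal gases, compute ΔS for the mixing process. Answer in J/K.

Mole fractions: x_A = 4.84/8.93 = 0.542, x_B = 0.458.
ΔS_mix = −R(n_A ln x_A + n_B ln x_B) = −8.314 × (4.84 ln 0.542 + 4.09 ln 0.458) = 51.2 J/K.

ΔS_mix = 51.2 J/K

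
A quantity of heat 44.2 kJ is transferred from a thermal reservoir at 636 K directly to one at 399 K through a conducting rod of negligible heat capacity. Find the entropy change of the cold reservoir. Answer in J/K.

The cold reservoir gains heat Q, so ΔS_cold = +Q/T_C = 44200/399 = 111 J/K.

ΔS_cold = 111 J/K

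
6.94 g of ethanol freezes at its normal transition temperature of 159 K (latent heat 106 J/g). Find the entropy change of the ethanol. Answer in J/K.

ΔS = -4.63 J/K

Heat released by the substance: Q = −mL = −6.94 × 106 = −735.64 J.
At constant T, ΔS = Q_rev/T = −735.64 / 159 = -4.63 J/K.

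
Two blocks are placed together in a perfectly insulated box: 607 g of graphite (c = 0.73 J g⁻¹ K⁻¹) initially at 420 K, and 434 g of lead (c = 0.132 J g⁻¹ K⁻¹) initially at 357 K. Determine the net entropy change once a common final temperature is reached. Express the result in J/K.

Energy balance: T_f = (m₁c₁T₁ + m₂c₂T₂)/(m₁c₁ + m₂c₂) = 412.79 K.
ΔS₁ = m₁c₁ ln(T_f/T₁) = 443.11 × ln(412.79/420) = -7.6755 J/K.
ΔS₂ = m₂c₂ ln(T_f/T₂) = 57.288 × ln(412.79/357) = 8.31805 J/K.
ΔS_total = -7.6755 + 8.31805 = 0.643 J/K.

ΔS_total = 0.643 J/K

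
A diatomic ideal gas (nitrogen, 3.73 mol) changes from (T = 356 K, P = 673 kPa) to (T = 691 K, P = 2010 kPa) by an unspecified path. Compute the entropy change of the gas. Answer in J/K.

ΔS = 38.1 J/K

ΔS = nC_p ln(T₂/T₁) − nR ln(P₂/P₁), with C_p = 7R/2 = 29.1 J mol⁻¹ K⁻¹ for a diatomic ideal gas.
ΔS = 3.73 × [29.1 × ln(691/356) − 8.314 × ln(2010/673)] = 38.1 J/K.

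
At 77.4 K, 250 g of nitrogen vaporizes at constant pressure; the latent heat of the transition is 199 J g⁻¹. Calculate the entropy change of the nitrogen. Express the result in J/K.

Heat absorbed by the substance: Q = mL = 250 × 199 = 49750 J.
At constant T, ΔS = Q_rev/T = 49750 / 77.4 = 643 J/K.

ΔS = 643 J/K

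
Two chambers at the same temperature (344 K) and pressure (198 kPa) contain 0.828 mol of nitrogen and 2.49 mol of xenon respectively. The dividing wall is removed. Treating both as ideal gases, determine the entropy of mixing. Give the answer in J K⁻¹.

Mole fractions: x_A = 0.828/3.32 = 0.25, x_B = 0.75.
ΔS_mix = −R(n_A ln x_A + n_B ln x_B) = −8.314 × (0.828 ln 0.25 + 2.49 ln 0.75) = 15.5 J/K.

ΔS_mix = 15.5 J/K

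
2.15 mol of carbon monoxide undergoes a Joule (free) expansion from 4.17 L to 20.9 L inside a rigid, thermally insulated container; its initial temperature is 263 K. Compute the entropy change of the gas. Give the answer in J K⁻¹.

ΔS_gas = 28.8 J/K

No heat is exchanged and no work is done, so the ideal-gas temperature stays constant.
Entropy is a state function; using a reversible isothermal path, ΔS_gas = nR ln(V₂/V₁) = 2.15 × 8.314 × ln(20.9/4.17) = 28.8 J/K.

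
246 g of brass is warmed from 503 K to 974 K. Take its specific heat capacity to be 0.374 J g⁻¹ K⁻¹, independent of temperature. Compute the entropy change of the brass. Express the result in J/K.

ΔS = ∫dQ_rev/T = m c ln(T₂/T₁) = 246 × 0.374 × ln(974/503) = 60.8 J/K.

ΔS = 60.8 J/K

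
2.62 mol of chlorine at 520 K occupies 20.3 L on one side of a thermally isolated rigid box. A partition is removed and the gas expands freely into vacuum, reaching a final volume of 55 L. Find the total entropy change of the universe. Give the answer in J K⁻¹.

ΔS_universe = 21.7 J/K

For an ideal gas in free expansion Q = 0 and W = 0, so T is unchanged.
Entropy is a state function; using a reversible isothermal path, ΔS_gas = nR ln(V₂/V₁) = 2.62 × 8.314 × ln(55/20.3) = 21.7 J/K.
The insulated surroundings exchange no heat, so ΔS_surr = 0 and ΔS_universe = ΔS_gas.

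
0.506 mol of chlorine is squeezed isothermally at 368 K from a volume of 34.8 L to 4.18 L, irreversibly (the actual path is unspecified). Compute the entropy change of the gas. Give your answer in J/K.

ΔS_gas = -8.92 J/K

Entropy is a state function, so ΔS_gas depends only on the end states.
For an isothermal ideal gas ΔS_gas = nR ln(V₂/V₁) = 0.506 × 8.314 × ln(4.18/34.8) = -8.92 J/K.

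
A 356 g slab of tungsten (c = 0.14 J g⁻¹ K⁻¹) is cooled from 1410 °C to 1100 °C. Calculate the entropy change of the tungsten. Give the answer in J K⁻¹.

In kelvin: T₁ = 1683.15 K, T₂ = 1373.15 K. ΔS = ∫dQ_rev/T = m c ln(T₂/T₁) = 356 × 0.14 × ln(1373.15/1683.15) = -10.1 J/K.

ΔS = -10.1 J/K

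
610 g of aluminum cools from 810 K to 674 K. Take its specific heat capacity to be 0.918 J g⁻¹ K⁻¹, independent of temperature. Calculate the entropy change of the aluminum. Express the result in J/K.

ΔS = -103 J/K

ΔS = ∫dQ_rev/T = m c ln(T₂/T₁) = 610 × 0.918 × ln(674/810) = -103 J/K.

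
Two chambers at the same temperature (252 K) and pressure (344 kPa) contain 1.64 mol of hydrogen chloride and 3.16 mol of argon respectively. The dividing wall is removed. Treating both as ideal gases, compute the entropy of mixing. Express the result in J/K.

ΔS_mix = 25.6 J/K

Mole fractions: x_A = 1.64/4.8 = 0.342, x_B = 0.658.
ΔS_mix = −R(n_A ln x_A + n_B ln x_B) = −8.314 × (1.64 ln 0.342 + 3.16 ln 0.658) = 25.6 J/K.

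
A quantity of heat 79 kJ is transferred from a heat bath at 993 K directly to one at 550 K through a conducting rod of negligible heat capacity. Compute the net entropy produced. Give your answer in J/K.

ΔS_hot = −Q/T_H = −79000/993 = -79.557 J/K and ΔS_cold = +Q/T_C = 79000/550 = 143.64 J/K.
ΔS_total = -79.557 + 143.64 = 64.1 J/K, positive as the second law requires.

ΔS_total = 64.1 J/K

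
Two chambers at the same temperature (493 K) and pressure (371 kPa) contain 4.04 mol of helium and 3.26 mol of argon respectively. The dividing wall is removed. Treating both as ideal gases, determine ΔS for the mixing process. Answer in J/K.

ΔS_mix = 41.7 J/K

Mole fractions: x_A = 4.04/7.3 = 0.553, x_B = 0.447.
ΔS_mix = −R(n_A ln x_A + n_B ln x_B) = −8.314 × (4.04 ln 0.553 + 3.26 ln 0.447) = 41.7 J/K.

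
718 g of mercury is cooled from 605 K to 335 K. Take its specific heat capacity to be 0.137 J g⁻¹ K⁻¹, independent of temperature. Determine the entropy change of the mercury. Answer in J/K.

ΔS = ∫dQ_rev/T = m c ln(T₂/T₁) = 718 × 0.137 × ln(335/605) = -58.1 J/K.

ΔS = -58.1 J/K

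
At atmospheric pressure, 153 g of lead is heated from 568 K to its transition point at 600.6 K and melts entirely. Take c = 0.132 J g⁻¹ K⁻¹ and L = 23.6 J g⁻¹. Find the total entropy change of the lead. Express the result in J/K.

ΔS = 7.14 J/K

Warming step: ΔS₁ = m c ln(T_tr/T_i) = 153 × 0.132 × ln(600.6/568) = 1.127 J/K.
Phase change: ΔS₂ = +mL/T_tr = 153 × 23.6 / 600.6 = 6.012 J/K.
ΔS_total = (1.127) + (6.012) = 7.14 J/K.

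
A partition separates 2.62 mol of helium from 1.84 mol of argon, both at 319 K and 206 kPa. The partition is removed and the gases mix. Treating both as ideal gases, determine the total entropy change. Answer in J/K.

ΔS_mix = 25.1 J/K

Mole fractions: x_A = 2.62/4.46 = 0.587, x_B = 0.413.
ΔS_mix = −R(n_A ln x_A + n_B ln x_B) = −8.314 × (2.62 ln 0.587 + 1.84 ln 0.413) = 25.1 J/K.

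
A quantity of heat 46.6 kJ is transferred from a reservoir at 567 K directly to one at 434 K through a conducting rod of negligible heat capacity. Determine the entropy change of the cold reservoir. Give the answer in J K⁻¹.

The cold reservoir gains heat Q, so ΔS_cold = +Q/T_C = 46600/434 = 107 J/K.

ΔS_cold = 107 J/K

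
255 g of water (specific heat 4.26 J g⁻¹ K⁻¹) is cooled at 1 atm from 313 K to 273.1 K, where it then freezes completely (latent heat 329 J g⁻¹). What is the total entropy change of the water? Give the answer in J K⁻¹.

ΔS = -455 J/K

Cooling step: ΔS₁ = m c ln(T_tr/T_i) = 255 × 4.26 × ln(273.1/313) = -148.1 J/K.
Phase change: ΔS₂ = −mL/T_tr = −255 × 329 / 273.1 = -307.2 J/K.
ΔS_total = (-148.1) + (-307.2) = -455 J/K.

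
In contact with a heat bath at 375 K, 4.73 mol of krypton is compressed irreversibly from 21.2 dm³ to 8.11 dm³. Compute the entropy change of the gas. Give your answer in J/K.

Entropy is a state function, so ΔS_gas depends only on the end states.
For an isothermal ideal gas ΔS_gas = nR ln(V₂/V₁) = 4.73 × 8.314 × ln(8.11/21.2) = -37.8 J/K.

ΔS_gas = -37.8 J/K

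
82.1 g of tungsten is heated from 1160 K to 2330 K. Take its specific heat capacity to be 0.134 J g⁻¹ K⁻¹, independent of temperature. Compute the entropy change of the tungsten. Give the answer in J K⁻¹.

ΔS = 7.67 J/K

ΔS = ∫dQ_rev/T = m c ln(T₂/T₁) = 82.1 × 0.134 × ln(2330/1160) = 7.67 J/K.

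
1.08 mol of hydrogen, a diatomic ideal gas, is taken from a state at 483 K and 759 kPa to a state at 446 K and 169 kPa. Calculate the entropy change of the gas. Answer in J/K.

ΔS = nC_p ln(T₂/T₁) − nR ln(P₂/P₁), with C_p = 7R/2 = 29.1 J mol⁻¹ K⁻¹ for a diatomic ideal gas.
ΔS = 1.08 × [29.1 × ln(446/483) − 8.314 × ln(169/759)] = 11 J/K.

ΔS = 11 J/K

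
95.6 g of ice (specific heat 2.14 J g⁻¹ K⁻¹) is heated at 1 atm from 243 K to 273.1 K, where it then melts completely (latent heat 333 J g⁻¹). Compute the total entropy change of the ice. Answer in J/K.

ΔS = 140 J/K

Warming step: ΔS₁ = m c ln(T_tr/T_i) = 95.6 × 2.14 × ln(273.1/243) = 23.89 J/K.
Phase change: ΔS₂ = +mL/T_tr = 95.6 × 333 / 273.1 = 116.6 J/K.
ΔS_total = (23.89) + (116.6) = 140 J/K.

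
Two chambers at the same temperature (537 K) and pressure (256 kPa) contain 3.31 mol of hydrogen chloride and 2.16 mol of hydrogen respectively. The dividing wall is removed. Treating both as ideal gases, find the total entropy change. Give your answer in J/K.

ΔS_mix = 30.5 J/K

Mole fractions: x_A = 3.31/5.47 = 0.605, x_B = 0.395.
ΔS_mix = −R(n_A ln x_A + n_B ln x_B) = −8.314 × (3.31 ln 0.605 + 2.16 ln 0.395) = 30.5 J/K.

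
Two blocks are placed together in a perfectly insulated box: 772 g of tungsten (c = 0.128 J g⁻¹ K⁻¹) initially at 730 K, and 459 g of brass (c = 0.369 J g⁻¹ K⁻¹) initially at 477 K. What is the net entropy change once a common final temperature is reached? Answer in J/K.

ΔS_total = 5.82 J/K

Energy balance: T_f = (m₁c₁T₁ + m₂c₂T₂)/(m₁c₁ + m₂c₂) = 570.22 K.
ΔS₁ = m₁c₁ ln(T_f/T₁) = 98.816 × ln(570.22/730) = -24.41 J/K.
ΔS₂ = m₂c₂ ln(T_f/T₂) = 169.371 × ln(570.22/477) = 30.23 J/K.
ΔS_total = -24.41 + 30.23 = 5.82 J/K.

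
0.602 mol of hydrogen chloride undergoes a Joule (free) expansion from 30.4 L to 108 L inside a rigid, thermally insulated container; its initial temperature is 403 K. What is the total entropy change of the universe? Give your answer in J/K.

ΔS_universe = 6.34 J/K

For an ideal gas in free expansion Q = 0 and W = 0, so T is unchanged.
Entropy is a state function; using a reversible isothermal path, ΔS_gas = nR ln(V₂/V₁) = 0.602 × 8.314 × ln(108/30.4) = 6.34 J/K.
The insulated surroundings exchange no heat, so ΔS_surr = 0 and ΔS_universe = ΔS_gas.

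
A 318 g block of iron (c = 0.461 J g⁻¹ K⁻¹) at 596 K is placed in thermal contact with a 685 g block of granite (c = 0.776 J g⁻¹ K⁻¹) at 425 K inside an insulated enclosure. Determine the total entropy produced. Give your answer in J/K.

ΔS_total = 6.99 J/K

Energy balance: T_f = (m₁c₁T₁ + m₂c₂T₂)/(m₁c₁ + m₂c₂) = 461.97 K.
ΔS₁ = m₁c₁ ln(T_f/T₁) = 146.598 × ln(461.97/596) = -37.346 J/K.
ΔS₂ = m₂c₂ ln(T_f/T₂) = 531.56 × ln(461.97/425) = 44.332 J/K.
ΔS_total = -37.346 + 44.332 = 6.99 J/K.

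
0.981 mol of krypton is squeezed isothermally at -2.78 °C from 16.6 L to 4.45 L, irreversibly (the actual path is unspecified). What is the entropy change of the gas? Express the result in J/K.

Entropy is a state function, so ΔS_gas depends only on the end states.
For an isothermal ideal gas ΔS_gas = nR ln(V₂/V₁) = 0.981 × 8.314 × ln(4.45/16.6) = -10.7 J/K.

ΔS_gas = -10.7 J/K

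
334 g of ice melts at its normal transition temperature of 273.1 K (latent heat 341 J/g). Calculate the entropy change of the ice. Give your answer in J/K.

Heat absorbed by the substance: Q = mL = 334 × 341 = 113894 J.
At constant T, ΔS = Q_rev/T = 113894 / 273.1 = 417 J/K.

ΔS = 417 J/K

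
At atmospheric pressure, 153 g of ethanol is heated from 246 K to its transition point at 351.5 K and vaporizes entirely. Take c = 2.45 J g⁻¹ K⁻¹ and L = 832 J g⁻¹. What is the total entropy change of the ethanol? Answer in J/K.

ΔS = 496 J/K

Warming step: ΔS₁ = m c ln(T_tr/T_i) = 153 × 2.45 × ln(351.5/246) = 133.8 J/K.
Phase change: ΔS₂ = +mL/T_tr = 153 × 832 / 351.5 = 362.2 J/K.
ΔS_total = (133.8) + (362.2) = 496 J/K.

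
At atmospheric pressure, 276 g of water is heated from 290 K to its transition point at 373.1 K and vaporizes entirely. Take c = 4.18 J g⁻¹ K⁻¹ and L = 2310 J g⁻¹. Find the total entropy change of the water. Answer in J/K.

ΔS = 2000 J/K

Warming step: ΔS₁ = m c ln(T_tr/T_i) = 276 × 4.18 × ln(373.1/290) = 290.7 J/K.
Phase change: ΔS₂ = +mL/T_tr = 276 × 2310 / 373.1 = 1709 J/K.
ΔS_total = (290.7) + (1709) = 2000 J/K.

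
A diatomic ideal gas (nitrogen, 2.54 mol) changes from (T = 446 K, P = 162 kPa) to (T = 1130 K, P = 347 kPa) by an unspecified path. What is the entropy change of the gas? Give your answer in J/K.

ΔS = 52.6 J/K

ΔS = nC_p ln(T₂/T₁) − nR ln(P₂/P₁), with C_p = 7R/2 = 29.1 J mol⁻¹ K⁻¹ for a diatomic ideal gas.
ΔS = 2.54 × [29.1 × ln(1130/446) − 8.314 × ln(347/162)] = 52.6 J/K.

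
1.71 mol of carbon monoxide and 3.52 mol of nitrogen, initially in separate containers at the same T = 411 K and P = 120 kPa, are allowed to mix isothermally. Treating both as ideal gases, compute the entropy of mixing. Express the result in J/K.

ΔS_mix = 27.5 J/K

Mole fractions: x_A = 1.71/5.23 = 0.327, x_B = 0.673.
ΔS_mix = −R(n_A ln x_A + n_B ln x_B) = −8.314 × (1.71 ln 0.327 + 3.52 ln 0.673) = 27.5 J/K.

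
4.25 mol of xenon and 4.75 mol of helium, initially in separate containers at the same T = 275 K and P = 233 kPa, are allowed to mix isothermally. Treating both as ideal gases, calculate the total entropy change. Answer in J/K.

ΔS_mix = 51.7 J/K

Mole fractions: x_A = 4.25/9 = 0.472, x_B = 0.528.
ΔS_mix = −R(n_A ln x_A + n_B ln x_B) = −8.314 × (4.25 ln 0.472 + 4.75 ln 0.528) = 51.7 J/K.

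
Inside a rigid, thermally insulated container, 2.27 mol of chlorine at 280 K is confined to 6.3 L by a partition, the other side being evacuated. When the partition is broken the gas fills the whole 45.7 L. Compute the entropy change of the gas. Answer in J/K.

No heat is exchanged and no work is done, so the ideal-gas temperature stays constant.
Entropy is a state function; using a reversible isothermal path, ΔS_gas = nR ln(V₂/V₁) = 2.27 × 8.314 × ln(45.7/6.3) = 37.4 J/K.

ΔS_gas = 37.4 J/K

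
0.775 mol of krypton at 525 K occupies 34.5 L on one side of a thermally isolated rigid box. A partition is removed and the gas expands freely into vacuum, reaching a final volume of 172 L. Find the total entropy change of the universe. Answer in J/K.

No heat is exchanged and no work is done, so the ideal-gas temperature stays constant.
Entropy is a state function; using a reversible isothermal path, ΔS_gas = nR ln(V₂/V₁) = 0.775 × 8.314 × ln(172/34.5) = 10.4 J/K.
The insulated surroundings exchange no heat, so ΔS_surr = 0 and ΔS_universe = ΔS_gas.

ΔS_universe = 10.4 J/K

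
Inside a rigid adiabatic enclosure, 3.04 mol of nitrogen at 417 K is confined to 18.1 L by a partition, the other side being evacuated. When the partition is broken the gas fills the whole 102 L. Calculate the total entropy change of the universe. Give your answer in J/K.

ΔS_universe = 43.7 J/K

For an ideal gas in free expansion Q = 0 and W = 0, so T is unchanged.
Entropy is a state function; using a reversible isothermal path, ΔS_gas = nR ln(V₂/V₁) = 3.04 × 8.314 × ln(102/18.1) = 43.7 J/K.
The insulated surroundings exchange no heat, so ΔS_surr = 0 and ΔS_universe = ΔS_gas.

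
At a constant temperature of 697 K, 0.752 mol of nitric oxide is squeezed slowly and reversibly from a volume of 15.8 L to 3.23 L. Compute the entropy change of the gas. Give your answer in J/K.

For an isothermal ideal gas ΔS_gas = nR ln(V₂/V₁) = 0.752 × 8.314 × ln(3.23/15.8) = -9.93 J/K.

ΔS_gas = -9.93 J/K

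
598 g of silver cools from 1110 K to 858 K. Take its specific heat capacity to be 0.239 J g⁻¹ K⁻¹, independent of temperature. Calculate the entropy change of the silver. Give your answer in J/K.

ΔS = ∫dQ_rev/T = m c ln(T₂/T₁) = 598 × 0.239 × ln(858/1110) = -36.8 J/K.

ΔS = -36.8 J/K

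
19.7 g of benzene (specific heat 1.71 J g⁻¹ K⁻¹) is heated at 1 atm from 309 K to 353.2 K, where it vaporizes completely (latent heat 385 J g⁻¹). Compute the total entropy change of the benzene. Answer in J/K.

Warming step: ΔS₁ = m c ln(T_tr/T_i) = 19.7 × 1.71 × ln(353.2/309) = 4.504 J/K.
Phase change: ΔS₂ = +mL/T_tr = 19.7 × 385 / 353.2 = 21.47 J/K.
ΔS_total = (4.504) + (21.47) = 26 J/K.

ΔS = 26 J/K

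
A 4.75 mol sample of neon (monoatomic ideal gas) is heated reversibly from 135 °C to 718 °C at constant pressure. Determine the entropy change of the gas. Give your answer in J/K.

ΔS = 87.6 J/K

In kelvin: T₁ = 408.15 K, T₂ = 991.15 K. At constant pressure, ΔS = nC_p ln(T₂/T₁) with C_p = 5R/2 = 20.79 J mol⁻¹ K⁻¹.
ΔS = 4.75 × 20.79 × ln(991.15/408.15) = 87.6 J/K.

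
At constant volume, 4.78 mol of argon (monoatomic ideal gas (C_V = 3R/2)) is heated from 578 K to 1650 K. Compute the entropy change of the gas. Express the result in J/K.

ΔS = 62.5 J/K

At constant volume, ΔS = nC_V ln(T₂/T₁) with C_V = 3R/2 = 12.47 J mol⁻¹ K⁻¹.
ΔS = 4.78 × 12.47 × ln(1650/578) = 62.5 J/K.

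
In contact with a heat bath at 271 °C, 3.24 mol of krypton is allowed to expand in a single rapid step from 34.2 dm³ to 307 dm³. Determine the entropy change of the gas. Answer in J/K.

Entropy is a state function, so ΔS_gas depends only on the end states.
For an isothermal ideal gas ΔS_gas = nR ln(V₂/V₁) = 3.24 × 8.314 × ln(307/34.2) = 59.1 J/K.

ΔS_gas = 59.1 J/K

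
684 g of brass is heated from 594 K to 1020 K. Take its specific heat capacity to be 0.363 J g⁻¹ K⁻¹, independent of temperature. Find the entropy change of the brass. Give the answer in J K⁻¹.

ΔS = 134 J/K

ΔS = ∫dQ_rev/T = m c ln(T₂/T₁) = 684 × 0.363 × ln(1020/594) = 134 J/K.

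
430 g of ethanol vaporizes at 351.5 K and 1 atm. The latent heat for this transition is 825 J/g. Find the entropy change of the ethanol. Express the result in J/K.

ΔS = 1010 J/K

Heat absorbed by the substance: Q = mL = 430 × 825 = 354750 J.
At constant T, ΔS = Q_rev/T = 354750 / 351.5 = 1010 J/K.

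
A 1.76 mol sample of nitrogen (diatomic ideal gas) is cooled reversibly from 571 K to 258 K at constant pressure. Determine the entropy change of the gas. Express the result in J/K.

ΔS = -40.7 J/K

At constant pressure, ΔS = nC_p ln(T₂/T₁) with C_p = 7R/2 = 29.1 J mol⁻¹ K⁻¹.
ΔS = 1.76 × 29.1 × ln(258/571) = -40.7 J/K.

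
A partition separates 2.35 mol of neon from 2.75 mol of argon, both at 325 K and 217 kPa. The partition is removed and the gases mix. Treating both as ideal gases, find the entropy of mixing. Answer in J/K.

ΔS_mix = 29.3 J/K

Mole fractions: x_A = 2.35/5.1 = 0.461, x_B = 0.539.
ΔS_mix = −R(n_A ln x_A + n_B ln x_B) = −8.314 × (2.35 ln 0.461 + 2.75 ln 0.539) = 29.3 J/K.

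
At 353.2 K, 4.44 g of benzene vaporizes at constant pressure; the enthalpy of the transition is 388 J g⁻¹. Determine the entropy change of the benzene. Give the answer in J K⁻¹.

ΔS = 4.88 J/K

Heat absorbed by the substance: Q = mL = 4.44 × 388 = 1722.72 J.
At constant T, ΔS = Q_rev/T = 1722.72 / 353.2 = 4.88 J/K.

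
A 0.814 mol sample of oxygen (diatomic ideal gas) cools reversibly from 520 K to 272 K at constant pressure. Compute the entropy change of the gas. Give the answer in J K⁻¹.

ΔS = -15.3 J/K

At constant pressure, ΔS = nC_p ln(T₂/T₁) with C_p = 7R/2 = 29.1 J mol⁻¹ K⁻¹.
ΔS = 0.814 × 29.1 × ln(272/520) = -15.3 J/K.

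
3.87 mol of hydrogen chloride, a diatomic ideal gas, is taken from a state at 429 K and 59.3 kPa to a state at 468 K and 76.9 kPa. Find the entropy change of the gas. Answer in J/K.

ΔS = 1.44 J/K

ΔS = nC_p ln(T₂/T₁) − nR ln(P₂/P₁), with C_p = 7R/2 = 29.1 J mol⁻¹ K⁻¹ for a diatomic ideal gas.
ΔS = 3.87 × [29.1 × ln(468/429) − 8.314 × ln(76.9/59.3)] = 1.44 J/K.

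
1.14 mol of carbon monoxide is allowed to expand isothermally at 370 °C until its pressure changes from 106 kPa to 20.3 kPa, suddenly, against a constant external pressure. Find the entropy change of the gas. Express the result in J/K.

Entropy is a state function, so ΔS_gas depends only on the end states.
For an isothermal ideal gas ΔS_gas = nR ln(P₁/P₂) = 1.14 × 8.314 × ln(106/20.3) = 15.7 J/K.

ΔS_gas = 15.7 J/K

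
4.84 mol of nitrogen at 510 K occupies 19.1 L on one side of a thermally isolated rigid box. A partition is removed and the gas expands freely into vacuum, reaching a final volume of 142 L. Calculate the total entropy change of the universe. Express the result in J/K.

ΔS_universe = 80.7 J/K

For an ideal gas in free expansion Q = 0 and W = 0, so T is unchanged.
Entropy is a state function; using a reversible isothermal path, ΔS_gas = nR ln(V₂/V₁) = 4.84 × 8.314 × ln(142/19.1) = 80.7 J/K.
The insulated surroundings exchange no heat, so ΔS_surr = 0 and ΔS_universe = ΔS_gas.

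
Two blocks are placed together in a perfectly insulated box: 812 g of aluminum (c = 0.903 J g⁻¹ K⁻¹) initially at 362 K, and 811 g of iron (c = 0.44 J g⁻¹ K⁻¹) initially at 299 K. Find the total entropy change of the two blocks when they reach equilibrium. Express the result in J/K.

Energy balance: T_f = (m₁c₁T₁ + m₂c₂T₂)/(m₁c₁ + m₂c₂) = 341.38 K.
ΔS₁ = m₁c₁ ln(T_f/T₁) = 733.236 × ln(341.38/362) = -43.01 J/K.
ΔS₂ = m₂c₂ ln(T_f/T₂) = 356.84 × ln(341.38/299) = 47.3 J/K.
ΔS_total = -43.01 + 47.3 = 4.29 J/K.

ΔS_total = 4.29 J/K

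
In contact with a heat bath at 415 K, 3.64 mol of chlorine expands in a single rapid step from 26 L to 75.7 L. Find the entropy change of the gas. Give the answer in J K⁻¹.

Entropy is a state function, so ΔS_gas depends only on the end states.
For an isothermal ideal gas ΔS_gas = nR ln(V₂/V₁) = 3.64 × 8.314 × ln(75.7/26) = 32.3 J/K.

ΔS_gas = 32.3 J/K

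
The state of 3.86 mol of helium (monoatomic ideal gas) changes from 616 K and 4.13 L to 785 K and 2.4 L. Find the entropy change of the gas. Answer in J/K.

ΔS = -5.75 J/K

Entropy is a state function: ΔS = nC_V ln(T₂/T₁) + nR ln(V₂/V₁), with C_V = 3R/2 = 12.47 J mol⁻¹ K⁻¹ for a monoatomic ideal gas.
ΔS = 3.86 × [12.47 × ln(785/616) + 8.314 × ln(2.4/4.13)] = -5.75 J/K.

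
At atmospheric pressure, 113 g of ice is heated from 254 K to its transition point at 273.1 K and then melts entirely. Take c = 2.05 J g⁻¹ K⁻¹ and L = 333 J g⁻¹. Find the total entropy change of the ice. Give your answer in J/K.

Warming step: ΔS₁ = m c ln(T_tr/T_i) = 113 × 2.05 × ln(273.1/254) = 16.8 J/K.
Phase change: ΔS₂ = +mL/T_tr = 113 × 333 / 273.1 = 137.8 J/K.
ΔS_total = (16.8) + (137.8) = 155 J/K.

ΔS = 155 J/K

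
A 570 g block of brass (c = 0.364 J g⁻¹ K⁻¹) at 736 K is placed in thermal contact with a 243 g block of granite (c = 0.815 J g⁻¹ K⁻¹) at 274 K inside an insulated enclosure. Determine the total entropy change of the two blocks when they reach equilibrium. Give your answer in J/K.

ΔS_total = 47.2 J/K

Energy balance: T_f = (m₁c₁T₁ + m₂c₂T₂)/(m₁c₁ + m₂c₂) = 510.37 K.
ΔS₁ = m₁c₁ ln(T_f/T₁) = 207.48 × ln(510.37/736) = -75.96 J/K.
ΔS₂ = m₂c₂ ln(T_f/T₂) = 198.045 × ln(510.37/274) = 123.2 J/K.
ΔS_total = -75.96 + 123.2 = 47.2 J/K.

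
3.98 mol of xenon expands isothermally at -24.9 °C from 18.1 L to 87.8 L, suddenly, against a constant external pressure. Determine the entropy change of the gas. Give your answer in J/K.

Entropy is a state function, so ΔS_gas depends only on the end states.
For an isothermal ideal gas ΔS_gas = nR ln(V₂/V₁) = 3.98 × 8.314 × ln(87.8/18.1) = 52.3 J/K.

ΔS_gas = 52.3 J/K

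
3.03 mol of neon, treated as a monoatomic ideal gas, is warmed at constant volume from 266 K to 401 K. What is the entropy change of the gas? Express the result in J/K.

ΔS = 15.5 J/K

At constant volume, ΔS = nC_V ln(T₂/T₁) with C_V = 3R/2 = 12.47 J mol⁻¹ K⁻¹.
ΔS = 3.03 × 12.47 × ln(401/266) = 15.5 J/K.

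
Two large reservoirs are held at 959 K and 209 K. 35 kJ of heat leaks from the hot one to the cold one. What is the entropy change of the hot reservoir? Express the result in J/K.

ΔS_hot = -36.5 J/K

The hot reservoir loses heat Q, so ΔS_hot = −Q/T_H = −35000/959 = -36.5 J/K.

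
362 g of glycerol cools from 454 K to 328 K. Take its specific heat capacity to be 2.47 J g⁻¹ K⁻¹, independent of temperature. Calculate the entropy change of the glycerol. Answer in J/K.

ΔS = ∫dQ_rev/T = m c ln(T₂/T₁) = 362 × 2.47 × ln(328/454) = -291 J/K.

ΔS = -291 J/K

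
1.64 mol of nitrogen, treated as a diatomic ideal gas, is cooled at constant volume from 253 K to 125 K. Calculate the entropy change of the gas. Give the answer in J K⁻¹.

ΔS = -24 J/K

At constant volume, ΔS = nC_V ln(T₂/T₁) with C_V = 5R/2 = 20.79 J mol⁻¹ K⁻¹.
ΔS = 1.64 × 20.79 × ln(125/253) = -24 J/K.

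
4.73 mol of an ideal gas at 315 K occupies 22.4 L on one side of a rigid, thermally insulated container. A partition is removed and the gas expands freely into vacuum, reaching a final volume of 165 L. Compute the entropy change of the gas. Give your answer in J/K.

No heat is exchanged and no work is done, so the ideal-gas temperature stays constant.
Entropy is a state function; using a reversible isothermal path, ΔS_gas = nR ln(V₂/V₁) = 4.73 × 8.314 × ln(165/22.4) = 78.5 J/K.

ΔS_gas = 78.5 J/K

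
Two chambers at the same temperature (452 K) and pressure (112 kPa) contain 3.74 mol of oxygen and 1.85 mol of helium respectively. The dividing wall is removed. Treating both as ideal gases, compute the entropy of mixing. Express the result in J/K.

ΔS_mix = 29.5 J/K

Mole fractions: x_A = 3.74/5.59 = 0.669, x_B = 0.331.
ΔS_mix = −R(n_A ln x_A + n_B ln x_B) = −8.314 × (3.74 ln 0.669 + 1.85 ln 0.331) = 29.5 J/K.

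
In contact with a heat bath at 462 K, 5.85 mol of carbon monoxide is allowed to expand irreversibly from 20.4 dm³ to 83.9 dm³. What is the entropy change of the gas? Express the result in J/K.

ΔS_gas = 68.8 J/K

Entropy is a state function, so ΔS_gas depends only on the end states.
For an isothermal ideal gas ΔS_gas = nR ln(V₂/V₁) = 5.85 × 8.314 × ln(83.9/20.4) = 68.8 J/K.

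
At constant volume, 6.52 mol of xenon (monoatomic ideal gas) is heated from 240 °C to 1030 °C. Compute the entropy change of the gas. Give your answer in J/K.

ΔS = 75.8 J/K

In kelvin: T₁ = 513.15 K, T₂ = 1303.15 K. At constant volume, ΔS = nC_V ln(T₂/T₁) with C_V = 3R/2 = 12.47 J mol⁻¹ K⁻¹.
ΔS = 6.52 × 12.47 × ln(1303.15/513.15) = 75.8 J/K.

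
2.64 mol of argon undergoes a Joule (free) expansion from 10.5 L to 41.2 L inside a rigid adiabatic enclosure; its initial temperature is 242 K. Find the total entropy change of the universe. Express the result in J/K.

ΔS_universe = 30 J/K

For an ideal gas in free expansion Q = 0 and W = 0, so T is unchanged.
Entropy is a state function; using a reversible isothermal path, ΔS_gas = nR ln(V₂/V₁) = 2.64 × 8.314 × ln(41.2/10.5) = 30 J/K.
The insulated surroundings exchange no heat, so ΔS_surr = 0 and ΔS_universe = ΔS_gas.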